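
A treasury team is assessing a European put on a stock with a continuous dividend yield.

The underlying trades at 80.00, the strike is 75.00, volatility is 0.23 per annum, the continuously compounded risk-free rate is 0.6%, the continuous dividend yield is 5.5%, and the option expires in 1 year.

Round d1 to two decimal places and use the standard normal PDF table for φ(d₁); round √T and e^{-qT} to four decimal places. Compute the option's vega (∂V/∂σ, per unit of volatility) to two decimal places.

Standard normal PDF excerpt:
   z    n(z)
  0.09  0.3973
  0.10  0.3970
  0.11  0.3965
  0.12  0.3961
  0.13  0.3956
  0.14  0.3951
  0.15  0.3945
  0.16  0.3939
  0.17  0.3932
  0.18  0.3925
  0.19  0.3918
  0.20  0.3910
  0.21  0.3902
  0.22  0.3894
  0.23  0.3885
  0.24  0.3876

T = 1;  σ√T = 0.2300
ln(S/K) + (r − q + σ²/2)T = ln(80/75) + (0.006 − 0.055 + 0.23²/2)·1 = 0.0645 − 0.0226 = 0.0420
d₁ = 0.0420 / 0.2300 = 0.1826 → 0.18
√T = √1 = 1.0000
φ(d₁) = φ(0.18) = 0.3925
e^(−qT) = e^(−0.055·1) = 0.9465
vega = S·e^(−qT)·φ(d₁)·√T = 80·0.9465·0.3925·1.0000 = 29.7201

29.72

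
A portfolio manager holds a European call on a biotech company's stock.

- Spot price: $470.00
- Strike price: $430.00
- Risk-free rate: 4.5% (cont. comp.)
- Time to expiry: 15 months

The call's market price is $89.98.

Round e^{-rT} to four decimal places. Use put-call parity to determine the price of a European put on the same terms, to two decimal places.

e^(−rT) = e^(−0.045·1.25) = 0.9453
Put-call parity: C − P = S − K·e^(−rT) = 470 − 430·0.9453 = 470 − 406.4790 = 63.5210
P = C − (C − P) = 89.98 − (63.5210) = 26.4590

$26.46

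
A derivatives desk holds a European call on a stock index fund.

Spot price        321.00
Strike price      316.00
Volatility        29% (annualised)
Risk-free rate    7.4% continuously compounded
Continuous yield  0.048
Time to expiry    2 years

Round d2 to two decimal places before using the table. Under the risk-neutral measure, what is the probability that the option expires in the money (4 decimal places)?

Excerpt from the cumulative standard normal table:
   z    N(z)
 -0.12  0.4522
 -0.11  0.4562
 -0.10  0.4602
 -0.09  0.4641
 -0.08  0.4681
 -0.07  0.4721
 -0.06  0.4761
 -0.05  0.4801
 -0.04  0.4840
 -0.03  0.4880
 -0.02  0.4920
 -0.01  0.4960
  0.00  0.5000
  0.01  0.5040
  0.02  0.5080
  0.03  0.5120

σ√T = 0.29 × 1.4142 = 0.4101
ln(S/K) + (r − q + σ²/2)T = ln(321/316) + (0.074 − 0.048 + 0.29²/2)·2 = 0.0157 + 0.1361 = 0.1518
d₁ = 0.1518 / 0.4101 = 0.3701 ⇒ 0.37
d₂ = d₁ − σ√T = 0.3701 − 0.4101 = -0.0400 ⇒ -0.04
Pr(exercise) under Q = N(d₂) = 0.4840

0.4840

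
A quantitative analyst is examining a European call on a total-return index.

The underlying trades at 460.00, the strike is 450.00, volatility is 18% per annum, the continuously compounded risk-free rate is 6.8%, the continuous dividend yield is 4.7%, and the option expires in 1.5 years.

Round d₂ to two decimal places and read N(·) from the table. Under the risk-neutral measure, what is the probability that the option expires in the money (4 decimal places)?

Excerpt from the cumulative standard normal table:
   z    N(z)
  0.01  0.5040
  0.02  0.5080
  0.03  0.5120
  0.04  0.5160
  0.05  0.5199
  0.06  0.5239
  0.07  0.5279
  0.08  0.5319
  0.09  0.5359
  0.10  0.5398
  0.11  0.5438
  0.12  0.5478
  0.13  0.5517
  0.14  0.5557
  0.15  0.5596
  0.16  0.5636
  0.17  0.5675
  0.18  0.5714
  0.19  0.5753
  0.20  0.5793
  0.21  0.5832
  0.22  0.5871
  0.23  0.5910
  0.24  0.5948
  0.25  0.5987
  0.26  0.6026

σ√T = 0.18 × 1.2247 = 0.2205
ln(S/K) + (r − q + σ²/2)T = ln(460/450) + (0.068 − 0.047 + 0.18²/2)·1.5 = 0.0220 + 0.0558 = 0.0778
d₁ = 0.0778 / 0.2205 = 0.3528 ⇒ 0.35
d₂ = d₁ − σ√T = 0.3528 − 0.2205 = 0.1324 ⇒ 0.13
Risk-neutral Pr[S_T > K] = N(d₂) = N(0.13) = 0.5517

0.5517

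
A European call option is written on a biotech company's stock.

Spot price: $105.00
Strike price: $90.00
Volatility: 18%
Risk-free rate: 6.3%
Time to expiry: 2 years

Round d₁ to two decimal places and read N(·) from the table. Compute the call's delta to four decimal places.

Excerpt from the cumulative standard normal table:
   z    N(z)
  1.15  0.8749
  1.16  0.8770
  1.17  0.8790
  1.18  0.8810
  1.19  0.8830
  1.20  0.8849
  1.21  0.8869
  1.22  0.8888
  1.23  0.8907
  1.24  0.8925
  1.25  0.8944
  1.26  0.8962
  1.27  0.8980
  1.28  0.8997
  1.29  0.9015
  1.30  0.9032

T = 2;  σ√T = 0.2546
ln(S/K) + (r + σ²/2)T = ln(105/90) + (0.063 + 0.18²/2)·2 = 0.1542 + 0.1584 = 0.3126
d₁ = 0.3126 / 0.2546 = 1.2278 → 1.23
N(d₁) = N(1.23) = 0.8907
Δ_call = N(d₁) = 0.8907

0.8907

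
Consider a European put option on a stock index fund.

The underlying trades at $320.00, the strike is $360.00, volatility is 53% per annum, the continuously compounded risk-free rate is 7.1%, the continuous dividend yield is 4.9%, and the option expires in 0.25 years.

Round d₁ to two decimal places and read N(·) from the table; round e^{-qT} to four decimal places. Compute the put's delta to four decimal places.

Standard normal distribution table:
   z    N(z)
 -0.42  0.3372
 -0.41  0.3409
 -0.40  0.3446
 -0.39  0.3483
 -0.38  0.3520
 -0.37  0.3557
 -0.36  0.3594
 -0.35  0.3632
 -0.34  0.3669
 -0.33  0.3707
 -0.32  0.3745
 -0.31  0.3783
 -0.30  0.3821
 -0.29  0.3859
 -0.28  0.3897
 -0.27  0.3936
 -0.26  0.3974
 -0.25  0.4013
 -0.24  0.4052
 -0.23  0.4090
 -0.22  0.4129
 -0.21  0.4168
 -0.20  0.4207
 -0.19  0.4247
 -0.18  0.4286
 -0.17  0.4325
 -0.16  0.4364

σ√T = 0.53·√0.25 = 0.2650
d₁ = [ln(320/360) + (0.071 − 0.049 + 0.53²/2)·0.25] / 0.2650 = [-0.1178 + 0.0406] / 0.2650 = -0.2912 which rounds to -0.29
N(d₁) = N(-0.29) = 0.3859
Δ_put = exp(−qT)·(N(d₁) − 1) = 0.9878·(0.3859 − 1) = -0.6066

-0.6066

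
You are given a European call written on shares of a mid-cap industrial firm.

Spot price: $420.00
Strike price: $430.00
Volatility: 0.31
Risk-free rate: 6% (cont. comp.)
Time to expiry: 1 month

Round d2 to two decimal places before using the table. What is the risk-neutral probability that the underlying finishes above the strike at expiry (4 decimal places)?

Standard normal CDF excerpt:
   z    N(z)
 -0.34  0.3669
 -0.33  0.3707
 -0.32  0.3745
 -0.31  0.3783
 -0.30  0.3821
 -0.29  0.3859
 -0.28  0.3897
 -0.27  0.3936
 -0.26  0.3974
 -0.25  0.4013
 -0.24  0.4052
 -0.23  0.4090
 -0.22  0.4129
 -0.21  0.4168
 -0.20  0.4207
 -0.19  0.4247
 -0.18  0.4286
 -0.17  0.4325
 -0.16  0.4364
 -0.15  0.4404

σ√T = 0.31·√0.08333 = 0.0895
d₁ = [ln(420/430) + (0.06 + 0.31²/2)·0.08333] / 0.0895 = [-0.0235 + 0.0090] / 0.0895 = -0.1623 which rounds to -0.16
d₂ = d₁ − σ√T = -0.1623 − 0.0895 = -0.2518 which rounds to -0.25
Risk-neutral Pr[S_T > K] = N(d₂) = N(-0.25) = 0.4013

0.4013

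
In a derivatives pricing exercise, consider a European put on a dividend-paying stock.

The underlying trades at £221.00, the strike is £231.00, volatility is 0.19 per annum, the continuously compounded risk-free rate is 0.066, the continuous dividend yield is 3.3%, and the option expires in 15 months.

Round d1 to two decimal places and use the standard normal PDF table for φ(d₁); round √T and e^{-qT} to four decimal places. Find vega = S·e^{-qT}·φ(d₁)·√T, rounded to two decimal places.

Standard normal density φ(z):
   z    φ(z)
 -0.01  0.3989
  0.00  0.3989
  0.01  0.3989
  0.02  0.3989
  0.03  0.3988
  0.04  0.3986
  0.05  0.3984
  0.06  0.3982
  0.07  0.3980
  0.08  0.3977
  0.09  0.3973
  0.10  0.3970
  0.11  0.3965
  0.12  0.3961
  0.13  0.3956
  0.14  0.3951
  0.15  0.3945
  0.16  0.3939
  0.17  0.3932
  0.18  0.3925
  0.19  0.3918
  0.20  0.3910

94.20

σ√T = 0.19 × 1.1180 = 0.2124
d₁ = [ln(221/231) + (0.066 − 0.033 + 0.19²/2)·1.25] / 0.2124 = [-0.0443 + 0.0638] / 0.2124 = 0.0921 ⇒ 0.09
√T = √1.25 = 1.1180
φ(d₁) = φ(0.09) = 0.3973
e^(−qT) = e^(−0.033·1.25) = 0.9596
vega = S·e^(−qT)·φ(d₁)·√T = 221·0.9596·0.3973·1.1180 = 94.1983
(The call has the same vega.)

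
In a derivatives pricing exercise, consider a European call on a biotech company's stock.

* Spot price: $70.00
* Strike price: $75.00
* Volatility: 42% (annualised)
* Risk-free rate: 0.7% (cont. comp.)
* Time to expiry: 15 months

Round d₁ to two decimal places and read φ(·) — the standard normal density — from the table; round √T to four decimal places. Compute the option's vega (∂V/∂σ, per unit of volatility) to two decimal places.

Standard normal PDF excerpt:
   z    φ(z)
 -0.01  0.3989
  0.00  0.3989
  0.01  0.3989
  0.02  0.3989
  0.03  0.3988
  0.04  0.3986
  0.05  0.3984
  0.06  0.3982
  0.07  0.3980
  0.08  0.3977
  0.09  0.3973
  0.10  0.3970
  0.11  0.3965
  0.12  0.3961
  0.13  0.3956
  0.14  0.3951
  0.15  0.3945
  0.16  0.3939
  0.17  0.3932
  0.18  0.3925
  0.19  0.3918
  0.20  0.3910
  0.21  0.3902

31.03

σ√T = 0.42 × 1.1180 = 0.4696
ln(S/K) + (r + σ²/2)T = ln(70/75) + (0.007 + 0.42²/2)·1.25 = -0.0690 + 0.1190 = 0.0500
d₁ = 0.0500 / 0.4696 = 0.1065 ⇒ 0.11
√T = √1.25 = 1.1180
φ(d₁) = φ(0.11) = 0.3965
vega = S·φ(d₁)·√T = 70·0.3965·1.1180 = 31.0301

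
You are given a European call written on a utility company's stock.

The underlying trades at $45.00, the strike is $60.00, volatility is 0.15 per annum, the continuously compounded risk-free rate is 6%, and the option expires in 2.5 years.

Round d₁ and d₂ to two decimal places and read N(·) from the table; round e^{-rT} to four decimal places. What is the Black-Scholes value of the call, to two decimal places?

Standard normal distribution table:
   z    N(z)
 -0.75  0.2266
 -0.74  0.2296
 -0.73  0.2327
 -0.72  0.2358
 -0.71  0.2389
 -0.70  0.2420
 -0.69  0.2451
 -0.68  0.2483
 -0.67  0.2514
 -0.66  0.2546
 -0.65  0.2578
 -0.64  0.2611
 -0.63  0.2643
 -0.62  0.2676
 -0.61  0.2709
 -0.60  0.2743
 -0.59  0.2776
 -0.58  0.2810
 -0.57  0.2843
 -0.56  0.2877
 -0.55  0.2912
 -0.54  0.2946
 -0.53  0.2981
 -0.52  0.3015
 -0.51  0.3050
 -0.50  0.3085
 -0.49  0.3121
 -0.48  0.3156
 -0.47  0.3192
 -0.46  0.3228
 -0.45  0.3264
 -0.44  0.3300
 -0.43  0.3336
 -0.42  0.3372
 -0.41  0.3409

$2.03

σ√T = 0.15 × 1.5811 = 0.2372
ln(S/K) + (r + σ²/2)T = ln(45/60) + (0.06 + 0.15²/2)·2.5 = -0.2877 + 0.1781 = -0.1096
d₁ = -0.1096 / 0.2372 = -0.4619 ≈ -0.46
d₂ = d₁ − σ√T = -0.4619 − 0.2372 = -0.6991 ≈ -0.70
e^(−rT) = e^(−0.06·2.5) = 0.8607
N(d₁) = N(-0.46) = 0.3228;  N(d₂) = N(-0.70) = 0.2420
C = 45·0.3228 − 60·0.8607·0.2420 = 14.5260 − 12.4974 = 2.0286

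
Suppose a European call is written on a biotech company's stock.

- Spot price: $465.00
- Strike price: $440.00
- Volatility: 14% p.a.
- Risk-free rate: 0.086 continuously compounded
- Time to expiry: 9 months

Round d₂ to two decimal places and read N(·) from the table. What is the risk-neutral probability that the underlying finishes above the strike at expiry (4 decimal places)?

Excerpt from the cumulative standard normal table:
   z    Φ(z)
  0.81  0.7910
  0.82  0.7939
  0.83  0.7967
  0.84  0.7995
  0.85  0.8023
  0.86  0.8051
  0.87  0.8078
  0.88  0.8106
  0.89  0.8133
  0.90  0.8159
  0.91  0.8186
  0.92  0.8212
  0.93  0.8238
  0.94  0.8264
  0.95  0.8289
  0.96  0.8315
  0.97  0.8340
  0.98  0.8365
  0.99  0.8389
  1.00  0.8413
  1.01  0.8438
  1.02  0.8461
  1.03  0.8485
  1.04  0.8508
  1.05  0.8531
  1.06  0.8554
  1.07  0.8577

0.8238

σ√T = 0.14·√0.75 = 0.1212
d₁ = [ln(465/440) + (0.086 + ½·0.14²)·0.75] / (σ√T) = (0.0553 + 0.0718) / 0.1212 = 1.0484 which rounds to 1.05
d₂ = 1.0484 − 0.1212 = 0.9272 which rounds to 0.93
Pr(exercise) under Q = N(d₂) = 0.8238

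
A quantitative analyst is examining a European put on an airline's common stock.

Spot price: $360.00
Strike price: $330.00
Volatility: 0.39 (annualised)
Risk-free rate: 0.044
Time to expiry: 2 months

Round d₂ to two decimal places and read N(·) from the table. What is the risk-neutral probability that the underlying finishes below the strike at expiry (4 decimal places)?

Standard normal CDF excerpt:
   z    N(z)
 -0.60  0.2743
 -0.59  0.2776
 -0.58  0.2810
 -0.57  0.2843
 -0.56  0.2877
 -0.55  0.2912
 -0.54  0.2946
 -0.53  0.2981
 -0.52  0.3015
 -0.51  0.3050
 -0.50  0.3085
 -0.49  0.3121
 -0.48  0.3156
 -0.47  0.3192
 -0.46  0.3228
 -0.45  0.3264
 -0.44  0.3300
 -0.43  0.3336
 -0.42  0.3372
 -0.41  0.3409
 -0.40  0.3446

0.3050

T = 0.1667;  σ√T = 0.1592
d₁ = [ln(360/330) + (0.044 + ½·0.39²)·0.1667] / (σ√T) = (0.0870 + 0.0200) / 0.1592 = 0.6722 which rounds to 0.67
d₂ = 0.6722 − 0.1592 = 0.5129 which rounds to 0.51
Pr(exercise) under Q = N(−d₂) = N(-0.51) = 0.3050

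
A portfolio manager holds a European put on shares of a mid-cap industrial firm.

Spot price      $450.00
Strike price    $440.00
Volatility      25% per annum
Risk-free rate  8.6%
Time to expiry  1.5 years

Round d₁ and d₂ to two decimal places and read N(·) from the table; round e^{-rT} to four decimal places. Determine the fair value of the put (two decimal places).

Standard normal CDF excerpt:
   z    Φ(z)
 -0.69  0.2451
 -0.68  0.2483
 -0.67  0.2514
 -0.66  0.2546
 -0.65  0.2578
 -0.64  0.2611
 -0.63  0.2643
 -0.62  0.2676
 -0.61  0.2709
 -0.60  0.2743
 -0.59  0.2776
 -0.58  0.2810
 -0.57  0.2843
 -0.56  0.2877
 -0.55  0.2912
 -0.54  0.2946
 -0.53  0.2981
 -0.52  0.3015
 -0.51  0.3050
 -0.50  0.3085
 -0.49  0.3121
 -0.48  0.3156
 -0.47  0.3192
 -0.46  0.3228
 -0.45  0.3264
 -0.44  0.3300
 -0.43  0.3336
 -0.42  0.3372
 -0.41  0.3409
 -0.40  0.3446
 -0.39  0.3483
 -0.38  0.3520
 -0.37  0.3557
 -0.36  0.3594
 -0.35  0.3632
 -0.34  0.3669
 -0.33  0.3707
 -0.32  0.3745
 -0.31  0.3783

$25.89

σ√T = 0.25·√1.5 = 0.3062
ln(S/K) + (r + σ²/2)T = ln(450/440) + (0.086 + 0.25²/2)·1.5 = 0.0225 + 0.1759 = 0.1983
d₁ = 0.1983 / 0.3062 = 0.6478 which rounds to 0.65
d₂ = d₁ − σ√T = 0.6478 − 0.3062 = 0.3416 which rounds to 0.34
exp(−rT) = exp(−0.086·1.5) = 0.8790
N(−d₂) = N(-0.34) = 0.3669;  N(−d₁) = N(-0.65) = 0.2578
P = 440·0.8790·0.3669 − 450·0.2578 = 141.9022 − 116.0100 = 25.8922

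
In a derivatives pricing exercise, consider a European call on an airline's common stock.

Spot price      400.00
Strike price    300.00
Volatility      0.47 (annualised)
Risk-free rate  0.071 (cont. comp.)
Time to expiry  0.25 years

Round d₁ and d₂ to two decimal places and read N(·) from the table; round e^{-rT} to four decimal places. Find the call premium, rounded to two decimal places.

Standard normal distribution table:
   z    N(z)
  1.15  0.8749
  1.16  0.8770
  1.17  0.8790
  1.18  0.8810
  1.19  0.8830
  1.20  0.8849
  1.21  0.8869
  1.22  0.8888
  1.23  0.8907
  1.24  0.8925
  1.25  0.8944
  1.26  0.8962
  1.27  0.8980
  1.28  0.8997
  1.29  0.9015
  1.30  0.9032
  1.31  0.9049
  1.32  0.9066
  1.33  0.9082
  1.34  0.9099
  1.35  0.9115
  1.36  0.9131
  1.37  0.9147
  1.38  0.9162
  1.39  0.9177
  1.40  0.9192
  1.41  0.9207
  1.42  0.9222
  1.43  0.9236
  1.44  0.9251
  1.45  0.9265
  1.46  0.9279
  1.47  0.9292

109.23

σ√T = 0.47 × 0.5000 = 0.2350
d₁ = [ln(400/300) + (0.071 + 0.47²/2)·0.25] / 0.2350 = [0.2877 + 0.0454] / 0.2350 = 1.4172 ≈ 1.42
d₂ = d₁ − σ√T = 1.4172 − 0.2350 = 1.1822 ≈ 1.18
exp(−rT) = exp(−0.071·0.25) = 0.9824
N(d₁) = N(1.42) = 0.9222;  N(d₂) = N(1.18) = 0.8810
C = 400·0.9222 − 300·0.9824·0.8810 = 368.8800 − 259.6483 = 109.2317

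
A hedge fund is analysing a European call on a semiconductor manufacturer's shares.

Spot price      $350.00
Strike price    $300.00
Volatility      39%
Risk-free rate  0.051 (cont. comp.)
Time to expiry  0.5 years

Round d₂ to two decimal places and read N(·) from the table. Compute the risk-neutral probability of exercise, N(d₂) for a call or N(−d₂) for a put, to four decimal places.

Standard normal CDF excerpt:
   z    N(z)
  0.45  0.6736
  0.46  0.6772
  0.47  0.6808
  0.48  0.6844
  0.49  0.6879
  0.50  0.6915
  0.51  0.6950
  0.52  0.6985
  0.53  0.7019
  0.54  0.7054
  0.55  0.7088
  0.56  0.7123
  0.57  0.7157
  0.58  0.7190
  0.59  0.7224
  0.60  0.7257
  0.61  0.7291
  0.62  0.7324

σ√T = 0.39 × 0.7071 = 0.2758
ln(S/K) + (r + σ²/2)T = ln(350/300) + (0.051 + 0.39²/2)·0.5 = 0.1542 + 0.0635 = 0.2177
d₁ = 0.2177 / 0.2758 = 0.7893 which rounds to 0.79
d₂ = d₁ − σ√T = 0.7893 − 0.2758 = 0.5136 which rounds to 0.51
Risk-neutral Pr[S_T > K] = N(d₂) = N(0.51) = 0.6950

0.6950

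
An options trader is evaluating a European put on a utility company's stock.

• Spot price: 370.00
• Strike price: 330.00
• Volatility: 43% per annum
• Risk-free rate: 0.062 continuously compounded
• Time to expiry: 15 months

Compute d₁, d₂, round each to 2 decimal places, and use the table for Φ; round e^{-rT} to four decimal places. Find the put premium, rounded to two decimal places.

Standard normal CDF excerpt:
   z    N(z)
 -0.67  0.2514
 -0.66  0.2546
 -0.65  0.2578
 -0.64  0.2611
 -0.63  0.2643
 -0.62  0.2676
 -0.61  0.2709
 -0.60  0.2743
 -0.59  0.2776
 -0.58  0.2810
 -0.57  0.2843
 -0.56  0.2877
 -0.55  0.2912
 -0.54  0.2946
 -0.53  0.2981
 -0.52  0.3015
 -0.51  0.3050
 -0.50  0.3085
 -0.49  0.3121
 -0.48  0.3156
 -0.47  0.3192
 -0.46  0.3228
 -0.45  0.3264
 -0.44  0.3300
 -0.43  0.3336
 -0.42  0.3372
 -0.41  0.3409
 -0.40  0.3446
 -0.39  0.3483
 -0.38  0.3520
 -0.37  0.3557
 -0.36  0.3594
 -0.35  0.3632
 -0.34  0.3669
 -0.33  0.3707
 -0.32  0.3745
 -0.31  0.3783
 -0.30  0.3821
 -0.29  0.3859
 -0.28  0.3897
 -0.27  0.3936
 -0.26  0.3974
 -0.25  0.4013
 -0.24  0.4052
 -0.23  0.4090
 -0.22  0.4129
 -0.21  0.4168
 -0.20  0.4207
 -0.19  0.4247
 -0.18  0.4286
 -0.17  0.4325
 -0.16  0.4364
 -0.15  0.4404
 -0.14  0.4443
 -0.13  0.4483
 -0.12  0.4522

σ√T = 0.43 × 1.1180 = 0.4808
d₁ = [ln(370/330) + (0.062 + 0.43²/2)·1.25] / 0.4808 = [0.1144 + 0.1931] / 0.4808 = 0.6396 which rounds to 0.64
d₂ = d₁ − σ√T = 0.6396 − 0.4808 = 0.1588 which rounds to 0.16
e^(−rT) = e^(−0.062·1.25) = 0.9254
N(−d₂) = N(-0.16) = 0.4364;  N(−d₁) = N(-0.64) = 0.2611
P = 330·0.9254·0.4364 − 370·0.2611 = 133.2687 − 96.6070 = 36.6617

36.66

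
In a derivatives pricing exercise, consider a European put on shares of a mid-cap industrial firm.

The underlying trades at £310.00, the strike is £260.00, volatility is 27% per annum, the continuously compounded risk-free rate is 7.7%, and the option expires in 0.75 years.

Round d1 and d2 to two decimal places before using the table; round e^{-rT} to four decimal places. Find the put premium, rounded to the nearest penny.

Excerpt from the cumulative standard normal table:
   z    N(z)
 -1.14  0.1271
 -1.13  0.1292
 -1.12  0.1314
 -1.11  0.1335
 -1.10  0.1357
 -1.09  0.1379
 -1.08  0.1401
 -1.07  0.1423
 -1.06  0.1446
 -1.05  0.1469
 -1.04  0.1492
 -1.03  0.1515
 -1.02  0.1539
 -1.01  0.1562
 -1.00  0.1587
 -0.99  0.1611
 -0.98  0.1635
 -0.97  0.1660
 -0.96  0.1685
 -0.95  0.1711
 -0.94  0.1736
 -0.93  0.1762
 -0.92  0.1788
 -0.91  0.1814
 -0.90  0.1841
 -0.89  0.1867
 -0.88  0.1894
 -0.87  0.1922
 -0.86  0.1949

σ√T = 0.27·√0.75 = 0.2338
d₁ = [ln(310/260) + (0.077 + 0.27²/2)·0.75] / 0.2338 = [0.1759 + 0.0851] / 0.2338 = 1.1161 which rounds to 1.12
d₂ = d₁ − σ√T = 1.1161 − 0.2338 = 0.8823 which rounds to 0.88
exp(−rT) = exp(−0.077·0.75) = 0.9439
P = 260·0.9439·N(-0.88) − 310·N(-1.12) = 260·0.9439·0.1894 − 310·0.1314 = 46.4814 − 40.7340 = 5.7474

£5.75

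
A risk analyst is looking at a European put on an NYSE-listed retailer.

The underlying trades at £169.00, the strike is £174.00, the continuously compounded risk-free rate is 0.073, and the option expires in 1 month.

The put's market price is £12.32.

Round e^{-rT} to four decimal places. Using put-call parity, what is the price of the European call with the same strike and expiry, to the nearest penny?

e^(−rT) = e^(−0.073·0.08333) = 0.9939
Put-call parity: C − P = S − K·e^(−rT) = 169 − 174·0.9939 = 169 − 172.9386 = -3.9386
C = P + (C − P) = 12.32 + (-3.9386) = 8.3814

£8.38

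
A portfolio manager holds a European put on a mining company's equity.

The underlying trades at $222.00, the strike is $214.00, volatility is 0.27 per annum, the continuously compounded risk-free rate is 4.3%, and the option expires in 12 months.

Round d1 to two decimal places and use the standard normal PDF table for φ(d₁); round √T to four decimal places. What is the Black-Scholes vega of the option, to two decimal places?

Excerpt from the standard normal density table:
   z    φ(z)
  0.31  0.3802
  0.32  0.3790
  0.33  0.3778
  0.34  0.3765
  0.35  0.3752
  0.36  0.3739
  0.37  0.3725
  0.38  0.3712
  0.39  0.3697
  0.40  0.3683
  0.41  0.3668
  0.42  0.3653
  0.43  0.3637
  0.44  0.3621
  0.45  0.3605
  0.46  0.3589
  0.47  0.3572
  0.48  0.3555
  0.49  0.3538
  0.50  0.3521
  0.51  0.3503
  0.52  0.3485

80.74

σ√T = 0.27·√1 = 0.2700
d₁ = [ln(222/214) + (0.043 + 0.27²/2)·1] / 0.2700 = [0.0367 + 0.0794] / 0.2700 = 0.4302 → 0.43
√T = √1 = 1.0000
φ(d₁) = φ(0.43) = 0.3637
vega = S·φ(d₁)·√T = 222·0.3637·1.0000 = 80.7414
(Vega is the same for a European call and put with the same parameters.)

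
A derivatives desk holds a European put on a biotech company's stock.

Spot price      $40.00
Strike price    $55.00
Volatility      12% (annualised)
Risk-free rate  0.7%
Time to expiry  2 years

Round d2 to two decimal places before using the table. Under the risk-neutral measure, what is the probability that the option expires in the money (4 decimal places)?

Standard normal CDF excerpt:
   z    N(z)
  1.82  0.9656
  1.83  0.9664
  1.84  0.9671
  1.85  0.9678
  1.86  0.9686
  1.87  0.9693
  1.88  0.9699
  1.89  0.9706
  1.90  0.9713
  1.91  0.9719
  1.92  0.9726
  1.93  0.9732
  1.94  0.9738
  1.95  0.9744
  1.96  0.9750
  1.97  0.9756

σ√T = 0.12·√2 = 0.1697
d₁ = [ln(40/55) + (0.007 + ½·0.12²)·2] / (σ√T) = (-0.3185 + 0.0284) / 0.1697 = -1.7092 ⇒ -1.71
d₂ = -1.7092 − 0.1697 = -1.8789 ⇒ -1.88
Risk-neutral Pr[S_T < K] = N(−d₂) = N(1.88) = 0.9699

0.9699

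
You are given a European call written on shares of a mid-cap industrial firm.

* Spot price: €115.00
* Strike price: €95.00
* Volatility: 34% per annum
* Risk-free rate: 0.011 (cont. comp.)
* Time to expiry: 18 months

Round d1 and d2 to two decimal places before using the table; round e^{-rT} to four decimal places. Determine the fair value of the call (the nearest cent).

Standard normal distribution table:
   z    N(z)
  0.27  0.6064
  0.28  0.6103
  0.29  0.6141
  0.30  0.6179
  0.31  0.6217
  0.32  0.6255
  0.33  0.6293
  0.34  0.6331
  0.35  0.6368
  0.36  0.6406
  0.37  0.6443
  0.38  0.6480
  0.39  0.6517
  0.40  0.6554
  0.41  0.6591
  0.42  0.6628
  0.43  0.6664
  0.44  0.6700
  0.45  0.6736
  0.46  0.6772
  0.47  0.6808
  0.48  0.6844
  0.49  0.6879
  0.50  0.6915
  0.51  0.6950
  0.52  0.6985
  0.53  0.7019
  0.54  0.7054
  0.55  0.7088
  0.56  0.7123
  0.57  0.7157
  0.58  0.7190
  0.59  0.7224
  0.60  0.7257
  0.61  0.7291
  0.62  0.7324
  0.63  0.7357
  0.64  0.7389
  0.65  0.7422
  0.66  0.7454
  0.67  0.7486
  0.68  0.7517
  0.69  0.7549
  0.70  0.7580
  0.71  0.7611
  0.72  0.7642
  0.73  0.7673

σ√T = 0.34 × 1.2247 = 0.4164
d₁ = [ln(115/95) + (0.011 + 0.34²/2)·1.5] / 0.4164 = [0.1911 + 0.1032] / 0.4164 = 0.7066 which rounds to 0.71
d₂ = d₁ − σ√T = 0.7066 − 0.4164 = 0.2902 which rounds to 0.29
e^(−rT) = e^(−0.011·1.5) = 0.9836
N(d₁) = N(0.71) = 0.7611;  N(d₂) = N(0.29) = 0.6141
C = 115·0.7611 − 95·0.9836·0.6141 = 87.5265 − 57.3827 = 30.1438

€30.14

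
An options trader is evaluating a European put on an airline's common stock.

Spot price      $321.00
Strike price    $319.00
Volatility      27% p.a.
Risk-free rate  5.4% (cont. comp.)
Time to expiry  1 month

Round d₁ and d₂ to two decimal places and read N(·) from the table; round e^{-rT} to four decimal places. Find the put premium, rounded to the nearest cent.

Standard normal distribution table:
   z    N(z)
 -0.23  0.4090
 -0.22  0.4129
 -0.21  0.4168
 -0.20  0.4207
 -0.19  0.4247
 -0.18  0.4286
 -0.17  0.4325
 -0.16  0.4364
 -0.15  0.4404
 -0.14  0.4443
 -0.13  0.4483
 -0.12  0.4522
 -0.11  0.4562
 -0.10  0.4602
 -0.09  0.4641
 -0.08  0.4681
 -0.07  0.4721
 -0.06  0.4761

$8.56

σ√T = 0.27·√0.08333 = 0.0779
d₁ = [ln(321/319) + (0.054 + ½·0.27²)·0.08333] / (σ√T) = (0.0063 + 0.0075) / 0.0779 = 0.1769 ≈ 0.18
d₂ = 0.1769 − 0.0779 = 0.0990 ≈ 0.10
e^(−rT) = e^(−0.054·0.08333) = 0.9955
P = 319·0.9955·N(-0.10) − 321·N(-0.18) = 319·0.9955·0.4602 − 321·0.4286 = 146.1432 − 137.5806 = 8.5626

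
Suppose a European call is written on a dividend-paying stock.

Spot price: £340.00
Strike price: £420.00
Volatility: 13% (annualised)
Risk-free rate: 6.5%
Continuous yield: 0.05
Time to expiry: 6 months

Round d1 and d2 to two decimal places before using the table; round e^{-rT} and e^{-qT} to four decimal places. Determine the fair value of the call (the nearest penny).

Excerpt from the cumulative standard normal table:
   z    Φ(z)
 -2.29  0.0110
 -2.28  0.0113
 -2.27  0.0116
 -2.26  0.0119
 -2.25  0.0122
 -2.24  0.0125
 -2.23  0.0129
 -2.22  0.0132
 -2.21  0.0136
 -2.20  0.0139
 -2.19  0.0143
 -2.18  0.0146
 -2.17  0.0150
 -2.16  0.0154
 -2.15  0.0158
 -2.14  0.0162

£0.14

σ√T = 0.13·√0.5 = 0.0919
d₁ = [ln(340/420) + (0.065 − 0.05 + 0.13²/2)·0.5] / 0.0919 = [-0.2113 + 0.0117] / 0.0919 = -2.1712 ⇒ -2.17
d₂ = d₁ − σ√T = -2.1712 − 0.0919 = -2.2631 ⇒ -2.26
e^(−qT) = e^(−0.05·0.5) = 0.9753;  e^(−rT) = e^(−0.065·0.5) = 0.9680
N(d₁) = N(-2.17) = 0.0150;  N(d₂) = N(-2.26) = 0.0119
C = 340·0.9753·0.0150 − 420·0.9680·0.0119 = 4.9740 − 4.8381 = 0.1360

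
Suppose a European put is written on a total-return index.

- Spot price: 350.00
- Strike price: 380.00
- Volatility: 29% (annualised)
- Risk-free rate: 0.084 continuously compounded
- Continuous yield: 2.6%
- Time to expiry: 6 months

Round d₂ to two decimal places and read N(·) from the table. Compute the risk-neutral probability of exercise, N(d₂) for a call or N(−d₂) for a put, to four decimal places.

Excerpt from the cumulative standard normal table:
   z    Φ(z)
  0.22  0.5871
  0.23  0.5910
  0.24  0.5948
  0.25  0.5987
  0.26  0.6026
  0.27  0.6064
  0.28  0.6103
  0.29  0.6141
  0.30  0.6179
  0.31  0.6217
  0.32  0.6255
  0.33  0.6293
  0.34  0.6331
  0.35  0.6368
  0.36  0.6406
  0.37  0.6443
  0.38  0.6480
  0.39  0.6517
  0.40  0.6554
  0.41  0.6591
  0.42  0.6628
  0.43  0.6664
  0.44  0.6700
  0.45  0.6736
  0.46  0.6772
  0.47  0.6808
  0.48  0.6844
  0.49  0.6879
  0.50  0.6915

σ√T = 0.29·√0.5 = 0.2051
ln(S/K) + (r − q + σ²/2)T = ln(350/380) + (0.084 − 0.026 + 0.29²/2)·0.5 = -0.0822 + 0.0500 = -0.0322
d₁ = -0.0322 / 0.2051 = -0.1571 → -0.16
d₂ = d₁ − σ√T = -0.1571 − 0.2051 = -0.3622 → -0.36
Pr(exercise) under Q = N(−d₂) = N(0.36) = 0.6406

0.6406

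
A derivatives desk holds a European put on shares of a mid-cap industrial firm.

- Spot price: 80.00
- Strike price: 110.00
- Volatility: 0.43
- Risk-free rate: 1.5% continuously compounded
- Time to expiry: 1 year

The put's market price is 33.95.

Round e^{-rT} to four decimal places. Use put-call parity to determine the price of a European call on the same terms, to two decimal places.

5.59

exp(−rT) = exp(−0.015·1) = 0.9851
Put-call parity: C − P = S − K·e^(−rT) = 80 − 110·0.9851 = 80 − 108.3610 = -28.3610
C = P + (C − P) = 33.95 + (-28.3610) = 5.5890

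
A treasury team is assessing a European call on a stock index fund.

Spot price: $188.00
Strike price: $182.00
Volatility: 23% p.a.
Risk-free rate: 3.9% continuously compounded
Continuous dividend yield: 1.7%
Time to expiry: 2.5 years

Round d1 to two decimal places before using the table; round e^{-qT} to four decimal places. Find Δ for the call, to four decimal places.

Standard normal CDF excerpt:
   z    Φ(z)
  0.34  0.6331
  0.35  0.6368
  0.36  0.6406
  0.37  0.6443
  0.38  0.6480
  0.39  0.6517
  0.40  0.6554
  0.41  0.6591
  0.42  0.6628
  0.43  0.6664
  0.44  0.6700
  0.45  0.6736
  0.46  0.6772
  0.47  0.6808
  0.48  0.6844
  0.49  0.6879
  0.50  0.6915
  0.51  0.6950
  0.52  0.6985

0.6352

σ√T = 0.23·√2.5 = 0.3637
ln(S/K) + (r − q + σ²/2)T = ln(188/182) + (0.039 − 0.017 + 0.23²/2)·2.5 = 0.0324 + 0.1211 = 0.1536
d₁ = 0.1536 / 0.3637 = 0.4223 ≈ 0.42
N(d₁) = N(0.42) = 0.6628
Δ_call = exp(−qT)·N(d₁) = 0.9584·0.6628 = 0.6352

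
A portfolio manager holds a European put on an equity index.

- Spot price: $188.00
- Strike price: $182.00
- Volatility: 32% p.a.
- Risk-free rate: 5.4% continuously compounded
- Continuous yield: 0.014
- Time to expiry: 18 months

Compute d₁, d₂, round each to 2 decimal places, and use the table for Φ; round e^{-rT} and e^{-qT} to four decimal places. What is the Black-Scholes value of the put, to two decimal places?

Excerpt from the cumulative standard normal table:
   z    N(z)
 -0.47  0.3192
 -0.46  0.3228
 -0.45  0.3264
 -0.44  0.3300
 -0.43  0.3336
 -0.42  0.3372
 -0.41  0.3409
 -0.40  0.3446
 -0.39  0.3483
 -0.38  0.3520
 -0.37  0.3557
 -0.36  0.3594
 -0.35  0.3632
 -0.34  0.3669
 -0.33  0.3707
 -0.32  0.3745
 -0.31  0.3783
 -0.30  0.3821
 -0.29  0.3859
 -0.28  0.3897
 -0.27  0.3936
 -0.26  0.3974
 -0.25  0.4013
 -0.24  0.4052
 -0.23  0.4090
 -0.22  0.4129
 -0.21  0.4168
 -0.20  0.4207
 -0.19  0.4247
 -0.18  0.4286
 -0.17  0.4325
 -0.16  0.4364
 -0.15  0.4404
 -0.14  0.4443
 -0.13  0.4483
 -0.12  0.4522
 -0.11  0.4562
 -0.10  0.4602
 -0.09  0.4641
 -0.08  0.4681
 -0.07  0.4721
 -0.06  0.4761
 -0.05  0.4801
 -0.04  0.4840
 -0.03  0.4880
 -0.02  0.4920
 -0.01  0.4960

$19.82

T = 1.5;  σ√T = 0.3919
d₁ = [ln(188/182) + (0.054 − 0.014 + 0.32²/2)·1.5] / 0.3919 = [0.0324 + 0.1368] / 0.3919 = 0.4318 ≈ 0.43
d₂ = d₁ − σ√T = 0.4318 − 0.3919 = 0.0399 ≈ 0.04
e^(−qT) = e^(−0.014·1.5) = 0.9792;  e^(−rT) = e^(−0.054·1.5) = 0.9222
N(−d₂) = N(-0.04) = 0.4840;  N(−d₁) = N(-0.43) = 0.3336
P = 182·0.9222·0.4840 − 188·0.9792·0.3336 = 81.2348 − 61.4123 = 19.8225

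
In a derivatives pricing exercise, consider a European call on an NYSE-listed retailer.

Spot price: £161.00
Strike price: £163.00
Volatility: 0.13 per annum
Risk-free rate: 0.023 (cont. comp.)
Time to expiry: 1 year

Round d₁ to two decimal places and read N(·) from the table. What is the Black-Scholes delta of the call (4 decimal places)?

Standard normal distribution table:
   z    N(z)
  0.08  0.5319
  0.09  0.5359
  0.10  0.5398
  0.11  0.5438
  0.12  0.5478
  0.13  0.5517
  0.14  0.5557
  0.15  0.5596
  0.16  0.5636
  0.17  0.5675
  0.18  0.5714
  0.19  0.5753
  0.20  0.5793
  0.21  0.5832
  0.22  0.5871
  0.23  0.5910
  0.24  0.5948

0.5596

σ√T = 0.13 × 1.0000 = 0.1300
d₁ = [ln(161/163) + (0.023 + 0.13²/2)·1] / 0.1300 = [-0.0123 + 0.0314] / 0.1300 = 0.1470 ≈ 0.15
N(d₁) = N(0.15) = 0.5596
Δ_call = N(d₁) = 0.5596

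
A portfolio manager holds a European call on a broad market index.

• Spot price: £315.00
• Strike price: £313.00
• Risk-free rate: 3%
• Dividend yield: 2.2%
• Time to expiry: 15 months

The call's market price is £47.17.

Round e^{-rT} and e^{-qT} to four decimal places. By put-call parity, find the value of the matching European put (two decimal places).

£42.19

e^(−qT) = e^(−0.022·1.25) = 0.9729;  e^(−rT) = e^(−0.03·1.25) = 0.9632
Put-call parity: C − P = S·e^(−qT) − K·e^(−rT) = 315·0.9729 − 313·0.9632 = 306.4635 − 301.4816 = 4.9819
P = C − (C − P) = 47.17 − (4.9819) = 42.1881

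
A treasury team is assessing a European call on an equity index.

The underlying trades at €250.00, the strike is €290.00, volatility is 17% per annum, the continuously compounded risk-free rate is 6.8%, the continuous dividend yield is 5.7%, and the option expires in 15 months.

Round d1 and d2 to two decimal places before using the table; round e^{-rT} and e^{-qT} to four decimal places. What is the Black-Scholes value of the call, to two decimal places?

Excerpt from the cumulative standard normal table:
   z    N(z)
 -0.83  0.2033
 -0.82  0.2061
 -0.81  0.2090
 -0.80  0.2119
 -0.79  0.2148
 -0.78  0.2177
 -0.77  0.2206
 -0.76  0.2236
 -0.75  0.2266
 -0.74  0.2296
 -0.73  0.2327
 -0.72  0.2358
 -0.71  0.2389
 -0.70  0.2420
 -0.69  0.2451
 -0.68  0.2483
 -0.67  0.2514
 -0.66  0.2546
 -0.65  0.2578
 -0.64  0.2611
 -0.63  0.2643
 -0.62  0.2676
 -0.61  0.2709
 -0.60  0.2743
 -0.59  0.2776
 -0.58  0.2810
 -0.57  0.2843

σ√T = 0.17 × 1.1180 = 0.1901
d₁ = [ln(250/290) + (0.068 − 0.057 + ½·0.17²)·1.25] / (σ√T) = (-0.1484 + 0.0318) / 0.1901 = -0.6135 ≈ -0.61
d₂ = -0.6135 − 0.1901 = -0.8036 ≈ -0.80
exp(−qT) = exp(−0.057·1.25) = 0.9312;  exp(−rT) = exp(−0.068·1.25) = 0.9185
N(d₁) = N(-0.61) = 0.2709;  N(d₂) = N(-0.80) = 0.2119
C = 250·0.9312·0.2709 − 290·0.9185·0.2119 = 63.0655 − 56.4427 = 6.6228

€6.62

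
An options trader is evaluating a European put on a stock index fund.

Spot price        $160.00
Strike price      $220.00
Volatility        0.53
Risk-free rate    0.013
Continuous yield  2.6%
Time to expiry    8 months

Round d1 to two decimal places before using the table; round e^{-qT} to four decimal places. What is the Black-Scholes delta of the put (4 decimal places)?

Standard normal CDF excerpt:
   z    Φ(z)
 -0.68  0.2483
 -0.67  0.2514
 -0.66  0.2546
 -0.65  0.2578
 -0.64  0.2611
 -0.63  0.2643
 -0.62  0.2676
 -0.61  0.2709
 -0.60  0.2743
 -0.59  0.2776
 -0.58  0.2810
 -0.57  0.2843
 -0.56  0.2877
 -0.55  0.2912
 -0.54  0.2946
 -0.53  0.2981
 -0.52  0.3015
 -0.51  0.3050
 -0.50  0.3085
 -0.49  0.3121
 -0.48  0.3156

σ√T = 0.53·√0.6667 = 0.4327
ln(S/K) + (r − q + σ²/2)T = ln(160/220) + (0.013 − 0.026 + 0.53²/2)·0.6667 = -0.3185 + 0.0850 = -0.2335
d₁ = -0.2335 / 0.4327 = -0.5396 which rounds to -0.54
N(d₁) = N(-0.54) = 0.2946
Δ_put = exp(−qT)·(N(d₁) − 1) = 0.9828·(0.2946 − 1) = -0.6933

-0.6933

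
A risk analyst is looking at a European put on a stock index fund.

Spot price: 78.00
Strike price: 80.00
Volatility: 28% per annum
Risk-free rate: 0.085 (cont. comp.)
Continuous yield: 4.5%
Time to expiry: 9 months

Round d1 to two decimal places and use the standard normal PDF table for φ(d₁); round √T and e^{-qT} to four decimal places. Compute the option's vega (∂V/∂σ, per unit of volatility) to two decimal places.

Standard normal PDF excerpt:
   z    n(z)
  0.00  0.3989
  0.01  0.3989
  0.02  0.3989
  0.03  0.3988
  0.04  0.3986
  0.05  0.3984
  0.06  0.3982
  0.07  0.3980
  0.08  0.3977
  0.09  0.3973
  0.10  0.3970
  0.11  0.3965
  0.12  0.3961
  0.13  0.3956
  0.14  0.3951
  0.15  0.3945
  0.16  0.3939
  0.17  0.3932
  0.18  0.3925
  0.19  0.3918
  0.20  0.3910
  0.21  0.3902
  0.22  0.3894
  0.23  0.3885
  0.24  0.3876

25.80

σ√T = 0.28·√0.75 = 0.2425
d₁ = [ln(78/80) + (0.085 − 0.045 + ½·0.28²)·0.75] / (σ√T) = (-0.0253 + 0.0594) / 0.2425 = 0.1406 ≈ 0.14
√T = √0.75 = 0.8660
φ(d₁) = φ(0.14) = 0.3951
exp(−qT) = exp(−0.045·0.75) = 0.9668
vega = S·exp(−qT)·φ(d₁)·√T = 78·0.9668·0.3951·0.8660 = 25.8022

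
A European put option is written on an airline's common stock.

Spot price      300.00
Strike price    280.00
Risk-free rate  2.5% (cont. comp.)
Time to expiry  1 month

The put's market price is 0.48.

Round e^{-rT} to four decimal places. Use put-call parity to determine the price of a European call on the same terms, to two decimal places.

e^(−rT) = e^(−0.025·0.08333) = 0.9979
Put-call parity: C − P = S − K·e^(−rT) = 300 − 280·0.9979 = 300 − 279.4120 = 20.5880
C = P + (C − P) = 0.48 + (20.5880) = 21.0680

21.07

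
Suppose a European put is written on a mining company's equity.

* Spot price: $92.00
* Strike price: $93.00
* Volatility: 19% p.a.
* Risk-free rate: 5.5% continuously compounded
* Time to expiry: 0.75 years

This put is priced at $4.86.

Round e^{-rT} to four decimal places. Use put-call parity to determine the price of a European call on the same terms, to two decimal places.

$7.62

exp(−rT) = exp(−0.055·0.75) = 0.9596
Put-call parity: C − P = S − K·e^(−rT) = 92 − 93·0.9596 = 92 − 89.2428 = 2.7572
C = P + (C − P) = 4.86 + (2.7572) = 7.6172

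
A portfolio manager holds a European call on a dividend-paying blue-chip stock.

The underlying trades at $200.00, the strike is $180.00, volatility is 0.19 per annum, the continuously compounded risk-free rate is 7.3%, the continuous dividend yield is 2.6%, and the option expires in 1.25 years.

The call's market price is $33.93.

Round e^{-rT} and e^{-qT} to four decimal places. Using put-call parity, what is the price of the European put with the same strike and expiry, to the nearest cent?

e^(−qT) = e^(−0.026·1.25) = 0.9680;  e^(−rT) = e^(−0.073·1.25) = 0.9128
Put-call parity: C − P = S·e^(−qT) − K·e^(−rT) = 200·0.9680 − 180·0.9128 = 193.6000 − 164.3040 = 29.2960
P = C − (C − P) = 33.93 − (29.2960) = 4.6340

$4.63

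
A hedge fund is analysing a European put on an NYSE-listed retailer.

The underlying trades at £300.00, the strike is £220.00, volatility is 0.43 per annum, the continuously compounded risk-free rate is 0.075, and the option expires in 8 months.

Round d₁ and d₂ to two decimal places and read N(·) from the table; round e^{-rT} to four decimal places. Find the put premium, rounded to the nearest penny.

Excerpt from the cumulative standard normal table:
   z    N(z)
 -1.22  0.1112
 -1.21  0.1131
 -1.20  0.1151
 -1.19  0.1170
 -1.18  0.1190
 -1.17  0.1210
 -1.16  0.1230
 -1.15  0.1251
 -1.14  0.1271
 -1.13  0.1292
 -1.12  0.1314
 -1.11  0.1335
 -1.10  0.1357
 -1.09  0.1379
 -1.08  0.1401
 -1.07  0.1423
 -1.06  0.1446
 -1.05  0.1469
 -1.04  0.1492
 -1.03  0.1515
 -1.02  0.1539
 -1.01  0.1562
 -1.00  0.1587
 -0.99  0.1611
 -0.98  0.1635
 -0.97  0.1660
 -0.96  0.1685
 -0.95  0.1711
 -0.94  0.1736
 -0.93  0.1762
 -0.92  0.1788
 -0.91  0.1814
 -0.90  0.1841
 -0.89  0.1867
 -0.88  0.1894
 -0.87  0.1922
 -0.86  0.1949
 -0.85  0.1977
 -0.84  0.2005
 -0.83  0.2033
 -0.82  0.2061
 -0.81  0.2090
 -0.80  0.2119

σ√T = 0.43 × 0.8165 = 0.3511
ln(S/K) + (r + σ²/2)T = ln(300/220) + (0.075 + 0.43²/2)·0.6667 = 0.3102 + 0.1116 = 0.4218
d₁ = 0.4218 / 0.3511 = 1.2014 ⇒ 1.20
d₂ = d₁ − σ√T = 1.2014 − 0.3511 = 0.8503 ⇒ 0.85
e^(−rT) = e^(−0.075·0.6667) = 0.9512
P = 220·0.9512·N(-0.85) − 300·N(-1.20) = 220·0.9512·0.1977 − 300·0.1151 = 41.3715 − 34.5300 = 6.8415

£6.84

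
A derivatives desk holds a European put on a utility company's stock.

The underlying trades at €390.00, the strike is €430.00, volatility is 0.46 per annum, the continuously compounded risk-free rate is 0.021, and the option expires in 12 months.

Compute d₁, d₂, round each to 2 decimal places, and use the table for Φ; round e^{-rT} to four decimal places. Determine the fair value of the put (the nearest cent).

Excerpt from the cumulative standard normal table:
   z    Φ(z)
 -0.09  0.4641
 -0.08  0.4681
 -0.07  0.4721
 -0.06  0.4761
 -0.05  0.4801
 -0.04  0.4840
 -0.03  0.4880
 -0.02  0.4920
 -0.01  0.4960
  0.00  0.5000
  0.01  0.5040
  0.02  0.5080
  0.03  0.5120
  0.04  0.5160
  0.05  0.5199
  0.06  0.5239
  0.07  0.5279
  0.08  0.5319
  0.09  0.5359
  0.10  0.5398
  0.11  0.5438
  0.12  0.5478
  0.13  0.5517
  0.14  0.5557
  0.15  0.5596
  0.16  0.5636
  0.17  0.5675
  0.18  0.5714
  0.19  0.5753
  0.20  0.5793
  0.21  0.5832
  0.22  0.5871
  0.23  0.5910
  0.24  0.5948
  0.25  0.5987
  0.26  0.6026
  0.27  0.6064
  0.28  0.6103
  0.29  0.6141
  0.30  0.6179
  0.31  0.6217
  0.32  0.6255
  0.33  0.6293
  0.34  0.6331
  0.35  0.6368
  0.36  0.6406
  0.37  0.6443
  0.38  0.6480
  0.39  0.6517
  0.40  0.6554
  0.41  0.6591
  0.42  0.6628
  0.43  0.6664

€90.28

σ√T = 0.46·√1 = 0.4600
ln(S/K) + (r + σ²/2)T = ln(390/430) + (0.021 + 0.46²/2)·1 = -0.0976 + 0.1268 = 0.0292
d₁ = 0.0292 / 0.4600 = 0.0634 → 0.06
d₂ = d₁ − σ√T = 0.0634 − 0.4600 = -0.3966 → -0.40
exp(−rT) = exp(−0.021·1) = 0.9792
P = 430·0.9792·N(0.40) − 390·N(-0.06) = 430·0.9792·0.6554 − 390·0.4761 = 275.9601 − 185.6790 = 90.2811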